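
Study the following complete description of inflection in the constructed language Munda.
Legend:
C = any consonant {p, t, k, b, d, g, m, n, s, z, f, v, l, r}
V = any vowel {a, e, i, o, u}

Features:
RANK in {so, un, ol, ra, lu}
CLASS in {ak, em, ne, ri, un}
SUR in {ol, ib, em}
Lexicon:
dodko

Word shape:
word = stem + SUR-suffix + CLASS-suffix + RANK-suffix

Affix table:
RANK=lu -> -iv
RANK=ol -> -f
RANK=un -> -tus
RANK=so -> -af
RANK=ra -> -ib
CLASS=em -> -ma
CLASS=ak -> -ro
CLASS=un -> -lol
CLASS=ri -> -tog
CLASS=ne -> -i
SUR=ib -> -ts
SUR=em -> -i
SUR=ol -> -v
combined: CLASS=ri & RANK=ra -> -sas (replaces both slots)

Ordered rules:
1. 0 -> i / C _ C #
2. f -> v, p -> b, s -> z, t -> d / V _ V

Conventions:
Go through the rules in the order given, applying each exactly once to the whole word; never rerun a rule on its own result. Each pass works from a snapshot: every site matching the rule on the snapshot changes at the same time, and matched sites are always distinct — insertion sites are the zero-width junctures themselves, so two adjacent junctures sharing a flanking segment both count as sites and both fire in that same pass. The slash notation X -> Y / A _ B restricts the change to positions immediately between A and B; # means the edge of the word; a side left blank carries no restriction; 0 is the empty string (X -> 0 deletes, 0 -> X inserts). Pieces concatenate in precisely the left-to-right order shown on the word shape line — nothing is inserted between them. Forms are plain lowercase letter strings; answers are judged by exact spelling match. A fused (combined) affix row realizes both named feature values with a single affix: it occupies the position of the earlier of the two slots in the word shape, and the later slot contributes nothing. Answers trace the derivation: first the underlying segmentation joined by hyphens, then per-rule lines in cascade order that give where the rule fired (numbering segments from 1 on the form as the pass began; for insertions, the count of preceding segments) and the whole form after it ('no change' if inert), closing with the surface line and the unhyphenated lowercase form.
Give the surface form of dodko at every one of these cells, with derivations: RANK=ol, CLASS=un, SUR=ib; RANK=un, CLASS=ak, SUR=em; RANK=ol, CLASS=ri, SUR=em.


cell RANK=ol, CLASS=un, SUR=ib:
underlying: dodko-ts-lol-f
1. 0 -> i / C _ C #: inserts after position(s) 10: dodkotslolif
2. f -> v, p -> b, s -> z, t -> d / V _ V: no change
surface: dodkotslolif

cell RANK=un, CLASS=ak, SUR=em:
underlying: dodko-i-ro-tus
1. 0 -> i / C _ C #: no change
2. f -> v, p -> b, s -> z, t -> d / V _ V: fires at position(s) 9: dodkoirodus
surface: dodkoirodus

cell RANK=ol, CLASS=ri, SUR=em:
underlying: dodko-i-tog-f
1. 0 -> i / C _ C #: inserts after position(s) 9: dodkoitogif
2. f -> v, p -> b, s -> z, t -> d / V _ V: fires at position(s) 7: dodkoidogif
surface: dodkoidogif


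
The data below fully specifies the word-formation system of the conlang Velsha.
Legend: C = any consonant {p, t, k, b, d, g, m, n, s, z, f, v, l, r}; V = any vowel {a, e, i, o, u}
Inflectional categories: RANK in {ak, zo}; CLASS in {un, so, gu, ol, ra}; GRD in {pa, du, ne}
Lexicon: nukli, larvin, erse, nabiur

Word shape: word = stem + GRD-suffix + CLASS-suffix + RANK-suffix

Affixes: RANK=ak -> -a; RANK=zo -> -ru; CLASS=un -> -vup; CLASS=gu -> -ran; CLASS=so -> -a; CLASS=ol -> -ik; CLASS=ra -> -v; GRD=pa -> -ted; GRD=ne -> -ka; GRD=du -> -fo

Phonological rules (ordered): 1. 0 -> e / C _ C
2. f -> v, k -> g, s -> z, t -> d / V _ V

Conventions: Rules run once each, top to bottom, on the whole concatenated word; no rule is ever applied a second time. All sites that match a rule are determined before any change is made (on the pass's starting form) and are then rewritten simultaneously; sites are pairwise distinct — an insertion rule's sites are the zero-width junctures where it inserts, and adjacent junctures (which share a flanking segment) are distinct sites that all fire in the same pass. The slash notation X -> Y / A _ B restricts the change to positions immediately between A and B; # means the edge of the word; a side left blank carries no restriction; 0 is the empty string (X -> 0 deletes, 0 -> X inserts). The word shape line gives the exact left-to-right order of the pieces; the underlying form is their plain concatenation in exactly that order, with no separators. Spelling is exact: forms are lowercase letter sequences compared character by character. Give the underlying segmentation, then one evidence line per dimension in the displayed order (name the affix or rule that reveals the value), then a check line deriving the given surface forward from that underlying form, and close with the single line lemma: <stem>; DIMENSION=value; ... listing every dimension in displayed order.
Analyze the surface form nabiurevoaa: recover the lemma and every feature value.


underlying: nabiur-fo-a-a
RANK=ak - signalled by the affix -a
CLASS=so - signalled by the affix -a
GRD=du - signalled by the affix -fo
check: nabiurfoaa -> nabiurefoaa -> nabiurevoaa
lemma: nabiur; RANK=ak; CLASS=so; GRD=du


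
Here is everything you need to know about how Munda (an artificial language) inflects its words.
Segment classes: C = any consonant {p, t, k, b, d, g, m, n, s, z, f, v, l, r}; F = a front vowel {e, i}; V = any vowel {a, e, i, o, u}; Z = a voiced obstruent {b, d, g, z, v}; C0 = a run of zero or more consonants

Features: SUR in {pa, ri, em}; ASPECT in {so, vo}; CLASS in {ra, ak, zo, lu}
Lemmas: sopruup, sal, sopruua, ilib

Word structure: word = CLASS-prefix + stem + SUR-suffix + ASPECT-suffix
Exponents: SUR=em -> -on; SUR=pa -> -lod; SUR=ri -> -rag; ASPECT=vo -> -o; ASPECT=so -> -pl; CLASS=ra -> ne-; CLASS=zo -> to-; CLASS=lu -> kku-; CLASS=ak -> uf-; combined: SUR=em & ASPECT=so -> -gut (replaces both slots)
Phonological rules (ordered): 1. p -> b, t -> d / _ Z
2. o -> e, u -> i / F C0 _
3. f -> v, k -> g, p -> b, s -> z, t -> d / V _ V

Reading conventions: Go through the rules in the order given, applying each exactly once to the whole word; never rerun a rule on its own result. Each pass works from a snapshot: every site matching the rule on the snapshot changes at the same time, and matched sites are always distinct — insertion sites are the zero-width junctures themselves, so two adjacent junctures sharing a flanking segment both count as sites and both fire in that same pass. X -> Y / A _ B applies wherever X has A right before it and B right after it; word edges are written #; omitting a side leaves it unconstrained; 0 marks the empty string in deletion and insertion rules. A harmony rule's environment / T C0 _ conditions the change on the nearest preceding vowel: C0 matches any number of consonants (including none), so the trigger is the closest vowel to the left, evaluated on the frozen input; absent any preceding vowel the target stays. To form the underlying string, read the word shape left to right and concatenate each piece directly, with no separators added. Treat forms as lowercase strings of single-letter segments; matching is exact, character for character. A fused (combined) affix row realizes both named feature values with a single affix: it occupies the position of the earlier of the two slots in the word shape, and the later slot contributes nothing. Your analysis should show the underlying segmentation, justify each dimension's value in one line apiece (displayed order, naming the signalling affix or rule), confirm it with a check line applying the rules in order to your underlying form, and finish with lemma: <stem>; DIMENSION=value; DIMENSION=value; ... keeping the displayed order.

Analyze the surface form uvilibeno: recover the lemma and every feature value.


underlying: uf-ilib-on-o
SUR=em - signalled by the affix -on
ASPECT=vo - signalled by the affix -o
CLASS=ak - signalled by the affix uf-
check: ufilibono -> ufilibono -> ufilibeno -> uvilibeno
lemma: ilib; SUR=em; ASPECT=vo; CLASS=ak


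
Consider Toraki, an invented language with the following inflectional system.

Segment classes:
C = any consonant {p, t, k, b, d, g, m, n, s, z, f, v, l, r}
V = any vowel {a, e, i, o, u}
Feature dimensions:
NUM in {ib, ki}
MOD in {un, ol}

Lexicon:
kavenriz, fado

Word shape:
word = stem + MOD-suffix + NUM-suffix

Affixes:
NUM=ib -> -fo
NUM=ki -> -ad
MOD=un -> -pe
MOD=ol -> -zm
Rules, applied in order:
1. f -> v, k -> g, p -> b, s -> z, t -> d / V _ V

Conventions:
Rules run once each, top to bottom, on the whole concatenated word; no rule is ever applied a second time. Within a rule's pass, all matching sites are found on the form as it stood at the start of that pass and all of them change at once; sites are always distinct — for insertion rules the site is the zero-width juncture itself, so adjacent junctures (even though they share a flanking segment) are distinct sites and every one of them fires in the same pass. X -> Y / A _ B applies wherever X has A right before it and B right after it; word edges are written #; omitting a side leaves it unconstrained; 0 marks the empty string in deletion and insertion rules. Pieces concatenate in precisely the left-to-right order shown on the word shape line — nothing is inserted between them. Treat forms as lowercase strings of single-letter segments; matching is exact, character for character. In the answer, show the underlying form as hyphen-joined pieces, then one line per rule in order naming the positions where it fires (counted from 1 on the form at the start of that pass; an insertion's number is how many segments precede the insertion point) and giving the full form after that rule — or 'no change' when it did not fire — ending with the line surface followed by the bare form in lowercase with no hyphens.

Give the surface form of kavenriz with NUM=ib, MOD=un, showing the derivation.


underlying: kavenriz-pe-fo
1. f -> v, k -> g, p -> b, s -> z, t -> d / V _ V: fires at position(s) 11: kavenrizpevo
surface: kavenrizpevo


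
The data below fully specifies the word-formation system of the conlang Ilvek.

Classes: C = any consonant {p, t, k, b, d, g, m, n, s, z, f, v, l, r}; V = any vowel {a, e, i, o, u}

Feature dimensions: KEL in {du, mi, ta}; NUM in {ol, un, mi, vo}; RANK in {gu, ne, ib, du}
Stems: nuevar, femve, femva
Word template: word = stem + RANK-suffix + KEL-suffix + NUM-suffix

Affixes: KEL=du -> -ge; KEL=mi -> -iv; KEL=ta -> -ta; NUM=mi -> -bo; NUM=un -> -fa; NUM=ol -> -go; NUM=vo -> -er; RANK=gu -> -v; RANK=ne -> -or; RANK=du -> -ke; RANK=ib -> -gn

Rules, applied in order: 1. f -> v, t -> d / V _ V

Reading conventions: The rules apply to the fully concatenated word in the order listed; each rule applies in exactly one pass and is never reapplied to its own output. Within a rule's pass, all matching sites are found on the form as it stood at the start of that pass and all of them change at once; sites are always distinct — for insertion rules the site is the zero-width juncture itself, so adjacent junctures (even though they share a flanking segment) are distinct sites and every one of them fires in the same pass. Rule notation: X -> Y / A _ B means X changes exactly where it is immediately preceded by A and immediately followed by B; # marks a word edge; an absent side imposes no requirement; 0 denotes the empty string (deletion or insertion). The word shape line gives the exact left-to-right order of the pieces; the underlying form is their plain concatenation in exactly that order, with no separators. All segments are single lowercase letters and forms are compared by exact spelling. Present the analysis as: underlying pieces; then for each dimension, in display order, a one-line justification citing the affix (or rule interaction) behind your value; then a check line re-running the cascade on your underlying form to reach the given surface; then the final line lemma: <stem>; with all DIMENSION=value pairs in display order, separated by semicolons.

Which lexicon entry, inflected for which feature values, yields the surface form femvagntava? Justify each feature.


underlying: femva-gn-ta-fa
KEL=ta - signalled by the affix -ta
NUM=un - signalled by the affix -fa
RANK=ib - signalled by the affix -gn
check: femvagntafa -> femvagntava
lemma: femva; KEL=ta; NUM=un; RANK=ib


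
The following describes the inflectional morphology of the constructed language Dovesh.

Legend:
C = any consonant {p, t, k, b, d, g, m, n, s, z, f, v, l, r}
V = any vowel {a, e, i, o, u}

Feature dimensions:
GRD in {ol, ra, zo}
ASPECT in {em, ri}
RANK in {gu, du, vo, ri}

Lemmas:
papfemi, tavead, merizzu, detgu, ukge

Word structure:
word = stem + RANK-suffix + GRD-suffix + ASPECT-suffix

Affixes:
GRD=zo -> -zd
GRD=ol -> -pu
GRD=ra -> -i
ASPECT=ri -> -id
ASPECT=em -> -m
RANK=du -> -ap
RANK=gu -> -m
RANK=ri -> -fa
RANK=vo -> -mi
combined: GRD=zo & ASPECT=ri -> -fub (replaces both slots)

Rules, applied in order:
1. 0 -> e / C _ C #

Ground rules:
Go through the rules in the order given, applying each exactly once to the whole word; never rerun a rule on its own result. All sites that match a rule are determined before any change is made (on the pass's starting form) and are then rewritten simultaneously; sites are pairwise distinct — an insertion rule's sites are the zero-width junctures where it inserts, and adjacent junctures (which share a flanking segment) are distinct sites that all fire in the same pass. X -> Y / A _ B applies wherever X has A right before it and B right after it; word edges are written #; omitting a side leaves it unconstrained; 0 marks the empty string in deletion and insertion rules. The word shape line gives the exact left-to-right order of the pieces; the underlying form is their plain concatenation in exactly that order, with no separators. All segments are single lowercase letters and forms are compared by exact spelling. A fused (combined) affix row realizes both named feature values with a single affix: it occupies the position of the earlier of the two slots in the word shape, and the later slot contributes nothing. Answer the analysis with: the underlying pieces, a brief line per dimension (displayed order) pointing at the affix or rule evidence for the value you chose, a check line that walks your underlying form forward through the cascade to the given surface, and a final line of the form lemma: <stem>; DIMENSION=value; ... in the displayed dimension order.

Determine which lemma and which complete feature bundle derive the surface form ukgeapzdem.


underlying: ukge-ap-zd-m
GRD=zo - signalled by the affix -zd
ASPECT=em - signalled by the affix -m
RANK=du - signalled by the affix -ap
check: ukgeapzdm -> ukgeapzdem
lemma: ukge; GRD=zo; ASPECT=em; RANK=du


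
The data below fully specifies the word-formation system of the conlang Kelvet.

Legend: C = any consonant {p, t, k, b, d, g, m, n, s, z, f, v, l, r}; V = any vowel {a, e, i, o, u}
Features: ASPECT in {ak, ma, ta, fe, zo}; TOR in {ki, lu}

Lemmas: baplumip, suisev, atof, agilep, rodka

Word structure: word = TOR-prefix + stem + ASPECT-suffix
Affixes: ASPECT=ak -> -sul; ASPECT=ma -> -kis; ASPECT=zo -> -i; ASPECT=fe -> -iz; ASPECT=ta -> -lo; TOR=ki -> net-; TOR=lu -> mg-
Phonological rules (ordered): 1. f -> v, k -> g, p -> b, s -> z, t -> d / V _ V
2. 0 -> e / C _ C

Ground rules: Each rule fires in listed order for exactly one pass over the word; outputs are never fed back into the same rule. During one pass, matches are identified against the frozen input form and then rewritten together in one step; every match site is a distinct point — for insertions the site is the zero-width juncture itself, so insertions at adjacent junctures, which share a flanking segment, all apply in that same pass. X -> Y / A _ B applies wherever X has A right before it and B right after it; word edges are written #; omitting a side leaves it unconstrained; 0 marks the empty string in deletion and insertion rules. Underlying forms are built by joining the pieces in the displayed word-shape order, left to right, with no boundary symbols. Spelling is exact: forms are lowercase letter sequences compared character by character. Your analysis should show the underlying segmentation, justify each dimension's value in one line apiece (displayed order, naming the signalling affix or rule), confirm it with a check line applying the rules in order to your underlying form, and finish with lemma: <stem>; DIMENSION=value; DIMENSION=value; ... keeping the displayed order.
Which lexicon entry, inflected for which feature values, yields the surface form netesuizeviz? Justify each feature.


underlying: net-suisev-iz
ASPECT=fe - signalled by the affix -iz
TOR=ki - signalled by the affix net-
check: netsuiseviz -> netsuizeviz -> netesuizeviz
lemma: suisev; ASPECT=fe; TOR=ki


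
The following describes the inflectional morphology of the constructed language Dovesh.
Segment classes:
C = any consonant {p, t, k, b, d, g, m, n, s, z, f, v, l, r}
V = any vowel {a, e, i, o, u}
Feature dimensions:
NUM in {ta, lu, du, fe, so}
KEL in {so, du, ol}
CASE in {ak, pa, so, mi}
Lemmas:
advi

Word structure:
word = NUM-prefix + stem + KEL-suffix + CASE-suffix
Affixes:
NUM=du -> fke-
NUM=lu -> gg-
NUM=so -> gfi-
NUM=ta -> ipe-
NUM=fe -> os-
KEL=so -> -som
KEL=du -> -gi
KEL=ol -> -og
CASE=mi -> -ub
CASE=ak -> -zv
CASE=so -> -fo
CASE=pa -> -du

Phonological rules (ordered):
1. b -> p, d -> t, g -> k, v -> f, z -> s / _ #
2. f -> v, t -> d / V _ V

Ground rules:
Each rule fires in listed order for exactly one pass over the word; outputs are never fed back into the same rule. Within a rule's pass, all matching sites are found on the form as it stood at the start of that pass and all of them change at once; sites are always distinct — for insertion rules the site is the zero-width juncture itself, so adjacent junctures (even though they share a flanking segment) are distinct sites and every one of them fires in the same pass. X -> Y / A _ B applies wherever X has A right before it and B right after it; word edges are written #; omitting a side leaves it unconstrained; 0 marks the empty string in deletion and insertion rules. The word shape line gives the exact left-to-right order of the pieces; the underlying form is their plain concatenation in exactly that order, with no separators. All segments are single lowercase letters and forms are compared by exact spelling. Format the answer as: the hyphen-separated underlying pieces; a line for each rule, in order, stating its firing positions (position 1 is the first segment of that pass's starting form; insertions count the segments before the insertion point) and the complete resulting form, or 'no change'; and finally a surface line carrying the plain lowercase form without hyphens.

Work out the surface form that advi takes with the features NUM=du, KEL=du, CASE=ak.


underlying: fke-advi-gi-zv
1. b -> p, d -> t, g -> k, v -> f, z -> s / _ #: fires at position(s) 11: fkeadvigizf
2. f -> v, t -> d / V _ V: no change
surface: fkeadvigizf


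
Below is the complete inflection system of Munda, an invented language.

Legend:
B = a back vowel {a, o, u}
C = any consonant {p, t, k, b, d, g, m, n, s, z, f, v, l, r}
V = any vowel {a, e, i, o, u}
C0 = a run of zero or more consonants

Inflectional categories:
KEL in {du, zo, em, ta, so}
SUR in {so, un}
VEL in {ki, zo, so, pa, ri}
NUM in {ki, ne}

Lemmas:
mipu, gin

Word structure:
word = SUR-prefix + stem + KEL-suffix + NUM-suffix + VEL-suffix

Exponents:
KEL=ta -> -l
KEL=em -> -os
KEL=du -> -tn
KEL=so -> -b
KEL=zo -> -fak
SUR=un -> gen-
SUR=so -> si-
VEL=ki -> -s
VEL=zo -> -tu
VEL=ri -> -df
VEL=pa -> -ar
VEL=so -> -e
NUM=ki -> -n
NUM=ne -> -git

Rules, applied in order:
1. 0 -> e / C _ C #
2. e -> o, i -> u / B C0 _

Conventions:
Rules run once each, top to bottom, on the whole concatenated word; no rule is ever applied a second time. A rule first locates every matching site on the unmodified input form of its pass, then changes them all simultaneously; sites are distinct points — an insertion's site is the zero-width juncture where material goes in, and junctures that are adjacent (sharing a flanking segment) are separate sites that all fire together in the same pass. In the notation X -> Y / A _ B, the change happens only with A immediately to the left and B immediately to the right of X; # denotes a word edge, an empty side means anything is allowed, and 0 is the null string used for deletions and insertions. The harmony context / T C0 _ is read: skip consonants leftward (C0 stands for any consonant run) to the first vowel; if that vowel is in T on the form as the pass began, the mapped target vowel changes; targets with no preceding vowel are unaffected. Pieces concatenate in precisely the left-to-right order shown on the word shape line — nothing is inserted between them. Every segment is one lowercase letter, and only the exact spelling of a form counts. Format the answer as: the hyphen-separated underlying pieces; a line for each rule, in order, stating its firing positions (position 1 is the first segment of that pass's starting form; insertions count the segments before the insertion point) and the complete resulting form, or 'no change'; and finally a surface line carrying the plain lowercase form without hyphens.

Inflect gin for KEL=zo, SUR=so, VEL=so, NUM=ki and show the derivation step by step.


underlying: si-gin-fak-n-e
1. 0 -> e / C _ C #: no change
2. e -> o, i -> u / B C0 _: fires at position(s) 10: siginfakno
surface: siginfakno


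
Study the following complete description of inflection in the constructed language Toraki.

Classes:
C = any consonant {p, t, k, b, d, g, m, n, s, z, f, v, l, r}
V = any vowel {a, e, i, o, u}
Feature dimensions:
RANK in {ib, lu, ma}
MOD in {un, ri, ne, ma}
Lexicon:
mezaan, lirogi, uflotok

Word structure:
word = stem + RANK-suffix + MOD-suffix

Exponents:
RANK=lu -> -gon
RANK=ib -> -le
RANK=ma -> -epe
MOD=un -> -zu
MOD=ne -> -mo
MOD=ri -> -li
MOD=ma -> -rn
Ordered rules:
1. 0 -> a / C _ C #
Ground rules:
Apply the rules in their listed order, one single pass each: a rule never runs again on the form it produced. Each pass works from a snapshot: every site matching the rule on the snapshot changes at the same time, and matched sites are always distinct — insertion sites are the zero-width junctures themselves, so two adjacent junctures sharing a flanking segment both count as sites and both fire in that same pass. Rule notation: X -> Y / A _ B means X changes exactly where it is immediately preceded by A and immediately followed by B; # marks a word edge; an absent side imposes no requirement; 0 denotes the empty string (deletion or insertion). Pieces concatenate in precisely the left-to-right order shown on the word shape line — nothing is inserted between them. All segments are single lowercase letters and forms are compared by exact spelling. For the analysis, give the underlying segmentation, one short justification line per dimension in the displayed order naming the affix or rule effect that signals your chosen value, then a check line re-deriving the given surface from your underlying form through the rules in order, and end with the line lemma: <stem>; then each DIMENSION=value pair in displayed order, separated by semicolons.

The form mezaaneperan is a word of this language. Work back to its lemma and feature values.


underlying: mezaan-epe-rn
RANK=ma - signalled by the affix -epe
MOD=ma - signalled by the affix -rn
check: mezaanepern -> mezaaneperan
lemma: mezaan; RANK=ma; MOD=ma


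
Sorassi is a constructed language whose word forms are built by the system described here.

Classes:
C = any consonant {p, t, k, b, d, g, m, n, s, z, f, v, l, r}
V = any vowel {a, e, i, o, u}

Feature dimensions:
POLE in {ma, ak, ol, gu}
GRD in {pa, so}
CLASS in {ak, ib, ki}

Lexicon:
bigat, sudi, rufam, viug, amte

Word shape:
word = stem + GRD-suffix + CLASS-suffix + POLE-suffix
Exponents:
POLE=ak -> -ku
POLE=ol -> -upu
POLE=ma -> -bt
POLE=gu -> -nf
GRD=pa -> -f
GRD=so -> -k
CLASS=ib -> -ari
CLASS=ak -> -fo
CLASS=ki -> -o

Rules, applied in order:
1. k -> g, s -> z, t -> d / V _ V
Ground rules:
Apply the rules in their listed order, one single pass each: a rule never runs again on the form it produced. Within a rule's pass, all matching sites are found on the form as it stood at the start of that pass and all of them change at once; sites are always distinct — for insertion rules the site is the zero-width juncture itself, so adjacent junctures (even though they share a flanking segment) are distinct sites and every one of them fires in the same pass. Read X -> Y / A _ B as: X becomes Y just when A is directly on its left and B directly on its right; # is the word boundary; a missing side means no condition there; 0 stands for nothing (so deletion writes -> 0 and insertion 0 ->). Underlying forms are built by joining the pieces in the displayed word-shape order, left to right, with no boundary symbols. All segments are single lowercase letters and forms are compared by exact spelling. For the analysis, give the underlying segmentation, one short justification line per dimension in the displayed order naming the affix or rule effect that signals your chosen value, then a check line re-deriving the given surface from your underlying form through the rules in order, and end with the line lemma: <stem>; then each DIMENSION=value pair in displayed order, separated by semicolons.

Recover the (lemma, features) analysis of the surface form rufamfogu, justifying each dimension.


underlying: rufam-f-o-ku
POLE=ak - signalled by the affix -ku
GRD=pa - signalled by the affix -f
CLASS=ki - signalled by the affix -o
check: rufamfoku -> rufamfogu
lemma: rufam; POLE=ak; GRD=pa; CLASS=ki


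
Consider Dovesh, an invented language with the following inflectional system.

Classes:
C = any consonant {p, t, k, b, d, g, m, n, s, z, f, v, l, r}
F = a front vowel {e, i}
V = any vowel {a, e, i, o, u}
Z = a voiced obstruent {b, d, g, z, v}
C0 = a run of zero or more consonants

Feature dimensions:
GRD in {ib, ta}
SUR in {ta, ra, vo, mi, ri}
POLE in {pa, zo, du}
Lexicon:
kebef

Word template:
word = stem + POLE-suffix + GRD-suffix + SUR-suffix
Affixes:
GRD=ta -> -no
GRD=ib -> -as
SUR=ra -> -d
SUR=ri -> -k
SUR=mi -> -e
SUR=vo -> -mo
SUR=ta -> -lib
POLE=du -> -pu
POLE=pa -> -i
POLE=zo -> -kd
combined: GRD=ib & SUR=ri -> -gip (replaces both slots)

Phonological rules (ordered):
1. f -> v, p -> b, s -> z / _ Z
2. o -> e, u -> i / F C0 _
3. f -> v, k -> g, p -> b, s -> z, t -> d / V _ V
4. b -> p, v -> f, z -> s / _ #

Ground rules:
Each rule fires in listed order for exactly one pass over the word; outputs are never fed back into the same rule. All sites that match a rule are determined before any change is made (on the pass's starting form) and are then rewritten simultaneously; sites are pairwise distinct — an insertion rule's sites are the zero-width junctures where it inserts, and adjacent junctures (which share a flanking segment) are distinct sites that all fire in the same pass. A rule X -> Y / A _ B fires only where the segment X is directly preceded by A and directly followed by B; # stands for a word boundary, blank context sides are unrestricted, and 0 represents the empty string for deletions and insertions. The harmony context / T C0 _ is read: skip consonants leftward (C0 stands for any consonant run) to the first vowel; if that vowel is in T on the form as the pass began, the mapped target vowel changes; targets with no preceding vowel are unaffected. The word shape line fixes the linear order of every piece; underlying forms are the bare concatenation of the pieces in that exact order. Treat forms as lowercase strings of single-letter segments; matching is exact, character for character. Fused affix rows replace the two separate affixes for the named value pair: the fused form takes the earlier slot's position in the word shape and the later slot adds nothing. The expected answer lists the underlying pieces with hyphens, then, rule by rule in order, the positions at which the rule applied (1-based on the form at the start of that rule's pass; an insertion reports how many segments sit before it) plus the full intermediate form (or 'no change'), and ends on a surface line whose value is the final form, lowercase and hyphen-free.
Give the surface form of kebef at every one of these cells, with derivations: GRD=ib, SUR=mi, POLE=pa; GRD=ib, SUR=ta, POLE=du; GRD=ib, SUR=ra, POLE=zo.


cell GRD=ib, SUR=mi, POLE=pa:
underlying: kebef-i-as-e
1. f -> v, p -> b, s -> z / _ Z: no change
2. o -> e, u -> i / F C0 _: no change
3. f -> v, k -> g, p -> b, s -> z, t -> d / V _ V: fires at position(s) 5, 8: kebeviaze
4. b -> p, v -> f, z -> s / _ #: no change
surface: kebeviaze

cell GRD=ib, SUR=ta, POLE=du:
underlying: kebef-pu-as-lib
1. f -> v, p -> b, s -> z / _ Z: no change
2. o -> e, u -> i / F C0 _: fires at position(s) 7: kebefpiaslib
3. f -> v, k -> g, p -> b, s -> z, t -> d / V _ V: no change
4. b -> p, v -> f, z -> s / _ #: fires at position(s) 12: kebefpiaslip
surface: kebefpiaslip

cell GRD=ib, SUR=ra, POLE=zo:
underlying: kebef-kd-as-d
1. f -> v, p -> b, s -> z / _ Z: fires at position(s) 9: kebefkdazd
2. o -> e, u -> i / F C0 _: no change
3. f -> v, k -> g, p -> b, s -> z, t -> d / V _ V: no change
4. b -> p, v -> f, z -> s / _ #: no change
surface: kebefkdazd


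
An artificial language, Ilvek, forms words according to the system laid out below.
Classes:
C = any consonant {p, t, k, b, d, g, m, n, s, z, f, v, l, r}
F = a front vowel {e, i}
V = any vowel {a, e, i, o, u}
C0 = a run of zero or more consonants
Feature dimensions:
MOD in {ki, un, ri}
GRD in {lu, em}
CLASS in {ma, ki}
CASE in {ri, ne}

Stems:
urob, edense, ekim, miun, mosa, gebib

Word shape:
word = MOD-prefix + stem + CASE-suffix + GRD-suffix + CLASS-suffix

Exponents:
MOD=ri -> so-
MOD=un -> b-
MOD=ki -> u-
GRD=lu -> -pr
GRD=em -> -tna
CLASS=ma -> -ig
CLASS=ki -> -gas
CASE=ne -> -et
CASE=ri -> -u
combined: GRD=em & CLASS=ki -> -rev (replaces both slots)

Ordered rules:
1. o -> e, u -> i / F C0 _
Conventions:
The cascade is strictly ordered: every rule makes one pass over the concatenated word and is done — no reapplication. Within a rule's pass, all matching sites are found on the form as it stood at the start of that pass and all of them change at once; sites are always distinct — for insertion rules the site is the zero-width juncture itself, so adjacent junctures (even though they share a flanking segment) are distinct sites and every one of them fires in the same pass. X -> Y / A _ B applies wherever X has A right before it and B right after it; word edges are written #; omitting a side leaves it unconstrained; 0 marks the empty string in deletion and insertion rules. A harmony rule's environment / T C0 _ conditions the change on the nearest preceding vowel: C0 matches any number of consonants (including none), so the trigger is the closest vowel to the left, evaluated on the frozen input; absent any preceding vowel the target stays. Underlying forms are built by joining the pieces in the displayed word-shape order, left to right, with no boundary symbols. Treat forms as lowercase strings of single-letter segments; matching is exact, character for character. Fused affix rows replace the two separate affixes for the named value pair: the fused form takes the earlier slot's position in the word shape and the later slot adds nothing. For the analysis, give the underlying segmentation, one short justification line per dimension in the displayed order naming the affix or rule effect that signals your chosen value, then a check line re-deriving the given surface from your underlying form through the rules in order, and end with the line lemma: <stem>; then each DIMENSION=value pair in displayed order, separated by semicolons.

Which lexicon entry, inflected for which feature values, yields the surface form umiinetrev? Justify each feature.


underlying: u-miun-et-rev
MOD=ki - signalled by the affix u-
GRD=em - signalled by the combined affix row
CLASS=ki - signalled by the combined affix row
CASE=ne - signalled by the affix -et
check: umiunetrev -> umiinetrev
lemma: miun; MOD=ki; GRD=em; CLASS=ki; CASE=ne


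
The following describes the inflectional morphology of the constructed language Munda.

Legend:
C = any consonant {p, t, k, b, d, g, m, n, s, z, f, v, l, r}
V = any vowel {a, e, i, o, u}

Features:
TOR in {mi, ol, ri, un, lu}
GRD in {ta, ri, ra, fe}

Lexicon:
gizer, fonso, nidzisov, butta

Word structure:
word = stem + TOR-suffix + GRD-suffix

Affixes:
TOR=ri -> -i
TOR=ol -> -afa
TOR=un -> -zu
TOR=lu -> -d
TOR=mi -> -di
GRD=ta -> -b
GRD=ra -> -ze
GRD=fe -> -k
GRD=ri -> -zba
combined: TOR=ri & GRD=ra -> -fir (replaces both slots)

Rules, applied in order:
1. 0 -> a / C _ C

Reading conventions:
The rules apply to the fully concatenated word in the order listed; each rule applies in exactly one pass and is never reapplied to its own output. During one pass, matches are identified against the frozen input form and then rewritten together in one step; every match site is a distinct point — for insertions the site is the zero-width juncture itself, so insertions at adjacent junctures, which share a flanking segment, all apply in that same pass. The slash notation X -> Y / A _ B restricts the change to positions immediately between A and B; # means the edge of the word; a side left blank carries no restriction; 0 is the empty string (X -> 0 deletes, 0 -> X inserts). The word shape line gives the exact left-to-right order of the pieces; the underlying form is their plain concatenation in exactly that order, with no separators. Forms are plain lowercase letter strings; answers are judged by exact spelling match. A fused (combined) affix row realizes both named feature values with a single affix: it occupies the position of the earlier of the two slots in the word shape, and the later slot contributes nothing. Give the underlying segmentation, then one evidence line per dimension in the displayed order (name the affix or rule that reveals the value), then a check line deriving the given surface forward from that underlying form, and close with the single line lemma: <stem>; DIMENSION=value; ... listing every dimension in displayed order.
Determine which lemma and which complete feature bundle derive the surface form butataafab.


underlying: butta-afa-b
TOR=ol - signalled by the affix -afa
GRD=ta - signalled by the affix -b
check: buttaafab -> butataafab
lemma: butta; TOR=ol; GRD=ta


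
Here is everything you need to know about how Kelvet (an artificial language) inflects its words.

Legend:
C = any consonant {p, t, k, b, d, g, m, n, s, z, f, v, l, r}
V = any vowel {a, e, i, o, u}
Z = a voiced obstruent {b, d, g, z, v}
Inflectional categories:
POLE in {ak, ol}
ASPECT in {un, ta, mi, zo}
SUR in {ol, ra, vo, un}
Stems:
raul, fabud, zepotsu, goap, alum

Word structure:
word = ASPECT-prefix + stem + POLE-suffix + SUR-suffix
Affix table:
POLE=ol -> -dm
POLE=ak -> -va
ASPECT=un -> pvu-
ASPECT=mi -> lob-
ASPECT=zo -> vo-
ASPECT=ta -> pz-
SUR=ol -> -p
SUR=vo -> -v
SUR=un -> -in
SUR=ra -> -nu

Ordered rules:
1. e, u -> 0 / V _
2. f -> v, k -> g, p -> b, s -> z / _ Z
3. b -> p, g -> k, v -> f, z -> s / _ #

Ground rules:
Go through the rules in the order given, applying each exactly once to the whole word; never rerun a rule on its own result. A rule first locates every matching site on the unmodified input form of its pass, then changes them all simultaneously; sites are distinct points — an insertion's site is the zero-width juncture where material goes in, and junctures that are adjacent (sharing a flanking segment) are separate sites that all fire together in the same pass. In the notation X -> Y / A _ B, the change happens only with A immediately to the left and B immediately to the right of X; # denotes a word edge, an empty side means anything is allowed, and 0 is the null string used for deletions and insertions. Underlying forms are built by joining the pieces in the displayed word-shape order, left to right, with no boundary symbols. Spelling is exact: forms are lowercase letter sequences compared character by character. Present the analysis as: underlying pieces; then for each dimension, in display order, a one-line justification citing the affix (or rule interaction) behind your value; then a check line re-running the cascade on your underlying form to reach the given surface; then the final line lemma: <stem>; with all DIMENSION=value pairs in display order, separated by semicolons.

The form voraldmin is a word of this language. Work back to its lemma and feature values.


underlying: vo-raul-dm-in
POLE=ol - signalled by the affix -dm
ASPECT=zo - signalled by the affix vo-
SUR=un - signalled by the affix -in
check: vorauldmin -> voraldmin -> voraldmin -> voraldmin
lemma: raul; POLE=ol; ASPECT=zo; SUR=un


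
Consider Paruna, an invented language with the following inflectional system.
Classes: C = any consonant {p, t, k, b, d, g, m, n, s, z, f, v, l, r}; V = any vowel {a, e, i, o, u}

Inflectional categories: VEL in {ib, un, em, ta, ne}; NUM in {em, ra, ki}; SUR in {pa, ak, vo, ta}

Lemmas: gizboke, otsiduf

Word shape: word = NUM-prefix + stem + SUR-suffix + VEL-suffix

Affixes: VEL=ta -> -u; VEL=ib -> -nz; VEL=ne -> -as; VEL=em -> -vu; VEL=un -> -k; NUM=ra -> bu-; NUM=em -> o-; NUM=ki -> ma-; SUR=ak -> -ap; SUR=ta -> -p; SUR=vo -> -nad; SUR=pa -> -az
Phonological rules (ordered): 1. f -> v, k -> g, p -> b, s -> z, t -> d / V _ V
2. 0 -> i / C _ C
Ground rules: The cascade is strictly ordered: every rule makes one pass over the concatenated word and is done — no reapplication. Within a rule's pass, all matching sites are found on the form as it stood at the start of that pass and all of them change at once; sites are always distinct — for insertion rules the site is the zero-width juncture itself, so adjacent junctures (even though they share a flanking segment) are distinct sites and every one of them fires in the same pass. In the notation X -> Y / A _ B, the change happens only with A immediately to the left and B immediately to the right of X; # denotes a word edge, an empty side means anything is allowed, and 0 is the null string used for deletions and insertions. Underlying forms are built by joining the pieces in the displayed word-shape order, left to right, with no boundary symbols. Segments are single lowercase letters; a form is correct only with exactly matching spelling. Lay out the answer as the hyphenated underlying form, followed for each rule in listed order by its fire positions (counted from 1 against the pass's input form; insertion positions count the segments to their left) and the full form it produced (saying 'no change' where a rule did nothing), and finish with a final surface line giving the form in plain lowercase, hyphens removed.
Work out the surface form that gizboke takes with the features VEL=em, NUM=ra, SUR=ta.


underlying: bu-gizboke-p-vu
1. f -> v, k -> g, p -> b, s -> z, t -> d / V _ V: fires at position(s) 8: bugizbogepvu
2. 0 -> i / C _ C: inserts after position(s) 5, 10: bugizibogepivu
surface: bugizibogepivu


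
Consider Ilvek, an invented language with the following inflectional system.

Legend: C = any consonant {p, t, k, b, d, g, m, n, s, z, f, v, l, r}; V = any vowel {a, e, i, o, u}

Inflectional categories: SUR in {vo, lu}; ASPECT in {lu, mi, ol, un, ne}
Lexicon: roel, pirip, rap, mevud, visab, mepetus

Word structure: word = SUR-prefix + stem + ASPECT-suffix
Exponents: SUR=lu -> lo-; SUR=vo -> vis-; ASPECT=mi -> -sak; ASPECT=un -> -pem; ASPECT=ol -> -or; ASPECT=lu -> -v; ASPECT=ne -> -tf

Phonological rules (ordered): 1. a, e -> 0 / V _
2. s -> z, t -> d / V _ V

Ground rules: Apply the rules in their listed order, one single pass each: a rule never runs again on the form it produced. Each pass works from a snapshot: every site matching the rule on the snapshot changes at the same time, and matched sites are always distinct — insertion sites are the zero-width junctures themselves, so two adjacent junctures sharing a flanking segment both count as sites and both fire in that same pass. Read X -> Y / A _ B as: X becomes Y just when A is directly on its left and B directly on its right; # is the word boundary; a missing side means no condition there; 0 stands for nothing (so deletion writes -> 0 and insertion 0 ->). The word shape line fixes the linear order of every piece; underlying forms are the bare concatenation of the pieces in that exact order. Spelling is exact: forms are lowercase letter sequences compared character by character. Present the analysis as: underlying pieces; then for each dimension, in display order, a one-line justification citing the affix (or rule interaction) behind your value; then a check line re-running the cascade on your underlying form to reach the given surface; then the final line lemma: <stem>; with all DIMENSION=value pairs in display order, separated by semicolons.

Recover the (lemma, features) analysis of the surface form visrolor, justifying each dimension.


underlying: vis-roel-or
SUR=vo - signalled by the affix vis-
ASPECT=ol - signalled by the affix -or
check: visroelor -> visrolor -> visrolor
lemma: roel; SUR=vo; ASPECT=ol
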